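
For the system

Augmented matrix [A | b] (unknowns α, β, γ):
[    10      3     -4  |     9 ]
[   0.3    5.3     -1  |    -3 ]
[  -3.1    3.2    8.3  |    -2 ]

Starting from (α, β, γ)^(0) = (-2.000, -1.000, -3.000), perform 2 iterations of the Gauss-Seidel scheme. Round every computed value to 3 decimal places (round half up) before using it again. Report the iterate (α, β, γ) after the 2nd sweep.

(1.318, -0.604, 0.484)

Iteration 1:
  α = (9 - (3)·-1.000 - (-4)·-3.000) / (10) = 0.000
  β = (-3 - (0.3)·0.000 - (-1)·-3.000) / (5.3) = -1.132
  γ = (-2 - (-3.1)·0.000 - (3.2)·-1.132) / (8.3) = 0.195
Iteration 2:
  α = (9 - (3)·-1.132 - (-4)·0.195) / (10) = 1.318
  β = (-3 - (0.3)·1.318 - (-1)·0.195) / (5.3) = -0.604
  γ = (-2 - (-3.1)·1.318 - (3.2)·-0.604) / (8.3) = 0.484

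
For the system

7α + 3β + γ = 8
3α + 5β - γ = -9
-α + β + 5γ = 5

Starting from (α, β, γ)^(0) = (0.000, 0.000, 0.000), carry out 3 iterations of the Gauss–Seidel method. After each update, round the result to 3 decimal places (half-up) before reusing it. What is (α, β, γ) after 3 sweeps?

Iteration 1:
  α = (8 - (3)·0.000 - (1)·0.000) / (7) = 1.143
  β = (-9 - (3)·1.143 - (-1)·0.000) / (5) = -2.486
  γ = (5 - (-1)·1.143 - (1)·-2.486) / (5) = 1.726
Iteration 2:
  α = (8 - (3)·-2.486 - (1)·1.726) / (7) = 1.962
  β = (-9 - (3)·1.962 - (-1)·1.726) / (5) = -2.632
  γ = (5 - (-1)·1.962 - (1)·-2.632) / (5) = 1.919
Iteration 3:
  α = (8 - (3)·-2.632 - (1)·1.919) / (7) = 1.997
  β = (-9 - (3)·1.997 - (-1)·1.919) / (5) = -2.614
  γ = (5 - (-1)·1.997 - (1)·-2.614) / (5) = 1.922

(1.997, -2.614, 1.922)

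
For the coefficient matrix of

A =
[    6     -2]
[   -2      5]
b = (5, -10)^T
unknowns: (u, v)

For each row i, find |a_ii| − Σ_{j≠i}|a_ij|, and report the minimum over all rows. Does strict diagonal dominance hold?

row 1: |6| − (2) = 4
row 2: |5| − (2) = 3
minimum over rows = 3 → strictly diagonally dominant (convergence guaranteed)

3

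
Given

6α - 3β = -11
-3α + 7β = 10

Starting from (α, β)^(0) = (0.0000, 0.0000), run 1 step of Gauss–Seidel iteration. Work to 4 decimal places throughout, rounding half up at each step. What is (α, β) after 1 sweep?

Iteration 1:
  α = (-11 - (-3)·0.0000) / (6) = -1.8333
  β = (10 - (-3)·-1.8333) / (7) = 0.6429

(-1.8333, 0.6429)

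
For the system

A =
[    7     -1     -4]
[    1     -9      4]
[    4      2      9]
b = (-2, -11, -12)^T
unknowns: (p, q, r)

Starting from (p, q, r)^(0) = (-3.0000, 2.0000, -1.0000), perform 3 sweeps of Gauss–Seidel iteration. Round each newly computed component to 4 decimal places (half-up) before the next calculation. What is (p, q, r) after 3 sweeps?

Iteration 1:
  p = (-2 - (-1)·2.0000 - (-4)·-1.0000) / (7) = -0.5714
  q = (-11 - (1)·-0.5714 - (4)·-1.0000) / (-9) = 0.7143
  r = (-12 - (4)·-0.5714 - (2)·0.7143) / (9) = -1.2381
Iteration 2:
  p = (-2 - (-1)·0.7143 - (-4)·-1.2381) / (7) = -0.8912
  q = (-11 - (1)·-0.8912 - (4)·-1.2381) / (-9) = 0.5729
  r = (-12 - (4)·-0.8912 - (2)·0.5729) / (9) = -1.0646
Iteration 3:
  p = (-2 - (-1)·0.5729 - (-4)·-1.0646) / (7) = -0.8122
  q = (-11 - (1)·-0.8122 - (4)·-1.0646) / (-9) = 0.6588
  r = (-12 - (4)·-0.8122 - (2)·0.6588) / (9) = -1.1188

(-0.8122, 0.6588, -1.1188)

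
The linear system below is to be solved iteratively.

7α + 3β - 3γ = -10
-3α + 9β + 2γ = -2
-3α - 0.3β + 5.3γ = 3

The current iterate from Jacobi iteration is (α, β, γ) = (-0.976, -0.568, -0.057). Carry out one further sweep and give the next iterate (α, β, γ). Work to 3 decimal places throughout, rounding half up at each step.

(-1.210, -0.535, -0.019)

One sweep:
  α = (-10 - (3)·-0.568 - (-3)·-0.057) / (7) = -1.210
  β = (-2 - (-3)·-0.976 - (2)·-0.057) / (9) = -0.535
  γ = (3 - (-3)·-0.976 - (-0.3)·-0.568) / (5.3) = -0.019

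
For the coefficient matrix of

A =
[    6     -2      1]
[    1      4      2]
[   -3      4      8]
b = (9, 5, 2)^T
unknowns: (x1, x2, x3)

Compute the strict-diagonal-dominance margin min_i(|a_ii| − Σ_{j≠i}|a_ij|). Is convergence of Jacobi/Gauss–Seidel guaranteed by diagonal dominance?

1

row 1: |6| − (2+1) = 3
row 2: |4| − (1+2) = 1
row 3: |8| − (3+4) = 1
minimum over rows = 1 → strictly diagonally dominant (convergence guaranteed)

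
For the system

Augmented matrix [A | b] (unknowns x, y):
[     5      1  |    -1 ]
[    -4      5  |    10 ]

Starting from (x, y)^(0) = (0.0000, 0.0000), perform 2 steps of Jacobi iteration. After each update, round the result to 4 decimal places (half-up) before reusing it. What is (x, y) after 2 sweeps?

(-0.6000, 1.8400)

Iteration 1:
  x = (-1 - (1)·0.0000) / (5) = -0.2000
  y = (10 - (-4)·0.0000) / (5) = 2.0000
Iteration 2:
  x = (-1 - (1)·2.0000) / (5) = -0.6000
  y = (10 - (-4)·-0.2000) / (5) = 1.8400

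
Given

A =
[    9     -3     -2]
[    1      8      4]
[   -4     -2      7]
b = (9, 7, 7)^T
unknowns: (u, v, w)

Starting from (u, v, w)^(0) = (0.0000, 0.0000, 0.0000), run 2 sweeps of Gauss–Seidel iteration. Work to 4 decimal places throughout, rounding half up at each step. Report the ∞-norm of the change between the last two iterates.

Iteration 1:
  u = (9 - (-3)·0.0000 - (-2)·0.0000) / (9) = 1.0000
  v = (7 - (1)·1.0000 - (4)·0.0000) / (8) = 0.7500
  w = (7 - (-4)·1.0000 - (-2)·0.7500) / (7) = 1.7857
Iteration 2:
  u = (9 - (-3)·0.7500 - (-2)·1.7857) / (9) = 1.6468
  v = (7 - (1)·1.6468 - (4)·1.7857) / (8) = -0.2237
  w = (7 - (-4)·1.6468 - (-2)·-0.2237) / (7) = 1.8771
Change: (0.6468, -0.9737, 0.0914) → max |·| = 0.9737

0.9737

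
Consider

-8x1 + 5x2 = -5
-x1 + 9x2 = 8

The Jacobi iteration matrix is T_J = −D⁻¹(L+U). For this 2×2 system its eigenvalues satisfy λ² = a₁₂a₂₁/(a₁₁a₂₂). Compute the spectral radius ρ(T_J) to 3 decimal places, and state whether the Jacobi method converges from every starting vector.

0.264

a₁₂a₂₁/(a₁₁a₂₂) = (5)·(-1) / ((-8)·(9)) = 0.069444
ρ = √|0.069444| = √0.069444 = 0.264
ρ < 1, so Jacobi converges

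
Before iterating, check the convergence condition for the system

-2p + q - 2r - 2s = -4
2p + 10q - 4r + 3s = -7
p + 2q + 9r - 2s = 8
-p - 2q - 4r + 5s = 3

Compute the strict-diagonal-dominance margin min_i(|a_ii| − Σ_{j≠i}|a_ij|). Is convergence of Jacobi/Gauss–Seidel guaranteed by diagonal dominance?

-3

row 1: |-2| − (1+2+2) = -3
row 2: |10| − (2+4+3) = 1
row 3: |9| − (1+2+2) = 4
row 4: |5| − (1+2+4) = -2
minimum over rows = -3 → not strictly diagonally dominant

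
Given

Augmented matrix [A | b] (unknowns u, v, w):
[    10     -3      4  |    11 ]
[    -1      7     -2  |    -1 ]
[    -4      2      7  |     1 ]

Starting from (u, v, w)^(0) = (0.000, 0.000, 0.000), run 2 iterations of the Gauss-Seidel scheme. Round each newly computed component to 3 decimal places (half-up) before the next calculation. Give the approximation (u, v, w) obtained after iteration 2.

(0.797, 0.190, 0.544)

Iteration 1:
  u = (11 - (-3)·0.000 - (4)·0.000) / (10) = 1.100
  v = (-1 - (-1)·1.100 - (-2)·0.000) / (7) = 0.014
  w = (1 - (-4)·1.100 - (2)·0.014) / (7) = 0.767
Iteration 2:
  u = (11 - (-3)·0.014 - (4)·0.767) / (10) = 0.797
  v = (-1 - (-1)·0.797 - (-2)·0.767) / (7) = 0.190
  w = (1 - (-4)·0.797 - (2)·0.190) / (7) = 0.544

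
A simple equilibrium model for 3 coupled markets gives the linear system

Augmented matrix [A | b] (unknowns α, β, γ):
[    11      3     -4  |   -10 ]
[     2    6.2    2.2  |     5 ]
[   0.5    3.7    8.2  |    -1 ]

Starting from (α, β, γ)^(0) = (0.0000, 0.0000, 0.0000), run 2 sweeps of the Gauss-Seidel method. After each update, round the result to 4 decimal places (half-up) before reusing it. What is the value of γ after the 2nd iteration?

Iteration 1:
  α = (-10 - (3)·0.0000 - (-4)·0.0000) / (11) = -0.9091
  β = (5 - (2)·-0.9091 - (2.2)·0.0000) / (6.2) = 1.0997
  γ = (-1 - (0.5)·-0.9091 - (3.7)·1.0997) / (8.2) = -0.5627
Iteration 2:
  α = (-10 - (3)·1.0997 - (-4)·-0.5627) / (11) = -1.4136
  β = (5 - (2)·-1.4136 - (2.2)·-0.5627) / (6.2) = 1.4621
  γ = (-1 - (0.5)·-1.4136 - (3.7)·1.4621) / (8.2) = -0.6955

-0.6955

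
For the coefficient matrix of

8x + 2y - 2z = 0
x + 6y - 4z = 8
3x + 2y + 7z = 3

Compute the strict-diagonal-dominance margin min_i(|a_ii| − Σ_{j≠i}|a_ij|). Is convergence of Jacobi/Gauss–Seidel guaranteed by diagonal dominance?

1

row 1: |8| − (2+2) = 4
row 2: |6| − (1+4) = 1
row 3: |7| − (3+2) = 2
minimum over rows = 1 → strictly diagonally dominant (convergence guaranteed)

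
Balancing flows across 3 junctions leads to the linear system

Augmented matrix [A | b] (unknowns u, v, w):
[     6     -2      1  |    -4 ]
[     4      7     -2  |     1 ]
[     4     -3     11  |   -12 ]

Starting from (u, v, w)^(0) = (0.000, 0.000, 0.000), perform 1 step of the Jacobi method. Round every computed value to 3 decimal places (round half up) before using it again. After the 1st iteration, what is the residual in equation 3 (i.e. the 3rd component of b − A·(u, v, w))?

Iteration 1:
  u = (-4 - (-2)·0.000 - (1)·0.000) / (6) = -0.667
  v = (1 - (4)·0.000 - (-2)·0.000) / (7) = 0.143
  w = (-12 - (4)·0.000 - (-3)·0.000) / (11) = -1.091
Residual b − A·x = (1.379, 0.485, 3.098)

3.098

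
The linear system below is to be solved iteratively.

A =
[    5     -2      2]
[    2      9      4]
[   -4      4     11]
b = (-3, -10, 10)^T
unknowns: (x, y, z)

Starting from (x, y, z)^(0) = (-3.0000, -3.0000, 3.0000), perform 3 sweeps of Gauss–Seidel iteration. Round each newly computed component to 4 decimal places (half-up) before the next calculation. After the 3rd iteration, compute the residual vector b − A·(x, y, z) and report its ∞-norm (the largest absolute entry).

0.5976

Iteration 1:
  x = (-3 - (-2)·-3.0000 - (2)·3.0000) / (5) = -3.0000
  y = (-10 - (2)·-3.0000 - (4)·3.0000) / (9) = -1.7778
  z = (10 - (-4)·-3.0000 - (4)·-1.7778) / (11) = 0.4647
Iteration 2:
  x = (-3 - (-2)·-1.7778 - (2)·0.4647) / (5) = -1.4970
  y = (-10 - (2)·-1.4970 - (4)·0.4647) / (9) = -0.9850
  z = (10 - (-4)·-1.4970 - (4)·-0.9850) / (11) = 0.7229
Iteration 3:
  x = (-3 - (-2)·-0.9850 - (2)·0.7229) / (5) = -1.2832
  y = (-10 - (2)·-1.2832 - (4)·0.7229) / (9) = -1.1472
  z = (10 - (-4)·-1.2832 - (4)·-1.1472) / (11) = 0.8596
Residual b − A·x = (-0.5976, -0.5472, 0.0004); ∞-norm = 0.5976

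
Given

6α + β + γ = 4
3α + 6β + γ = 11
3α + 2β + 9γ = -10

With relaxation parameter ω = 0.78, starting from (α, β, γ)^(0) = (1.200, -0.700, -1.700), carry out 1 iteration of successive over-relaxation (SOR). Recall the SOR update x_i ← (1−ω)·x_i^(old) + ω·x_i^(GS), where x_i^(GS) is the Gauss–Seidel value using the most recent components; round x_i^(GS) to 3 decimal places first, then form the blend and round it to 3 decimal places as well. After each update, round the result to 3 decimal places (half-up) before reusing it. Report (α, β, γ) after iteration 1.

Iteration 1:
  α: GS value = (4 - (1)·-0.700 - (1)·-1.700) / (6) = 1.067;  α ← (1−ω)·1.200 + ω·1.067 = 1.096
  β: GS value = (11 - (3)·1.096 - (1)·-1.700) / (6) = 1.569;  β ← (1−ω)·-0.700 + ω·1.569 = 1.070
  γ: GS value = (-10 - (3)·1.096 - (2)·1.070) / (9) = -1.714;  γ ← (1−ω)·-1.700 + ω·-1.714 = -1.711

(1.096, 1.070, -1.711)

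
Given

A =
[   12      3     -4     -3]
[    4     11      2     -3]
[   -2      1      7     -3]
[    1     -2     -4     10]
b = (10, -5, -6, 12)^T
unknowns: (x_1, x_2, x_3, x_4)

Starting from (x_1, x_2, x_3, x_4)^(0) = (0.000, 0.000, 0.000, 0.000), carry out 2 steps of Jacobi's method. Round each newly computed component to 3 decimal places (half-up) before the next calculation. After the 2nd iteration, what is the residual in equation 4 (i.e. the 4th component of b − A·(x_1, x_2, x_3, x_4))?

Iteration 1:
  x_1 = (10 - (3)·0.000 - (-4)·0.000 - (-3)·0.000) / (12) = 0.833
  x_2 = (-5 - (4)·0.000 - (2)·0.000 - (-3)·0.000) / (11) = -0.455
  x_3 = (-6 - (-2)·0.000 - (1)·0.000 - (-3)·0.000) / (7) = -0.857
  x_4 = (12 - (1)·0.000 - (-2)·0.000 - (-4)·0.000) / (10) = 1.200
Iteration 2:
  x_1 = (10 - (3)·-0.455 - (-4)·-0.857 - (-3)·1.200) / (12) = 0.961
  x_2 = (-5 - (4)·0.833 - (2)·-0.857 - (-3)·1.200) / (11) = -0.274
  x_3 = (-6 - (-2)·0.833 - (1)·-0.455 - (-3)·1.200) / (7) = -0.040
  x_4 = (12 - (1)·0.833 - (-2)·-0.455 - (-4)·-0.857) / (10) = 0.683
Residual b − A·x = (1.179, -3.701, -1.475, 3.501)

3.501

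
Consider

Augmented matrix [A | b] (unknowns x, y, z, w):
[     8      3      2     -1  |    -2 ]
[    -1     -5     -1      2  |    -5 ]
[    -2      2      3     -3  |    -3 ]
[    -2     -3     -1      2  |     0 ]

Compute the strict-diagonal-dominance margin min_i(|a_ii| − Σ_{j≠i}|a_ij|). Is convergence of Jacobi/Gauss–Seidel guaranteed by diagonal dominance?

row 1: |8| − (3+2+1) = 2
row 2: |-5| − (1+1+2) = 1
row 3: |3| − (2+2+3) = -4
row 4: |2| − (2+3+1) = -4
minimum over rows = -4 → not strictly diagonally dominant

-4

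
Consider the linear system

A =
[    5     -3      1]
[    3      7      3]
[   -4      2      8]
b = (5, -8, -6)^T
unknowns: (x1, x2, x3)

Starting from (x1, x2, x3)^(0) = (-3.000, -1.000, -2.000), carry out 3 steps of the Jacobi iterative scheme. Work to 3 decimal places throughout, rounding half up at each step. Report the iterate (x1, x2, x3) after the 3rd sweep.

Iteration 1:
  x1 = (5 - (-3)·-1.000 - (1)·-2.000) / (5) = 0.800
  x2 = (-8 - (3)·-3.000 - (3)·-2.000) / (7) = 1.000
  x3 = (-6 - (-4)·-3.000 - (2)·-1.000) / (8) = -2.000
Iteration 2:
  x1 = (5 - (-3)·1.000 - (1)·-2.000) / (5) = 2.000
  x2 = (-8 - (3)·0.800 - (3)·-2.000) / (7) = -0.629
  x3 = (-6 - (-4)·0.800 - (2)·1.000) / (8) = -0.600
Iteration 3:
  x1 = (5 - (-3)·-0.629 - (1)·-0.600) / (5) = 0.743
  x2 = (-8 - (3)·2.000 - (3)·-0.600) / (7) = -1.743
  x3 = (-6 - (-4)·2.000 - (2)·-0.629) / (8) = 0.407

(0.743, -1.743, 0.407)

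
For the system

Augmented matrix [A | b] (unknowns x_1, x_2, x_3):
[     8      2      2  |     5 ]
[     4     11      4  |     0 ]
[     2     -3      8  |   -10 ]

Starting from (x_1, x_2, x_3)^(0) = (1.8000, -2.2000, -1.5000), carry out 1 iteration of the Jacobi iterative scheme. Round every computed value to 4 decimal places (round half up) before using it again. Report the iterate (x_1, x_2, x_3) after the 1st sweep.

Iteration 1:
  x_1 = (5 - (2)·-2.2000 - (2)·-1.5000) / (8) = 1.5500
  x_2 = (0 - (4)·1.8000 - (4)·-1.5000) / (11) = -0.1091
  x_3 = (-10 - (2)·1.8000 - (-3)·-2.2000) / (8) = -2.5250

(1.5500, -0.1091, -2.5250)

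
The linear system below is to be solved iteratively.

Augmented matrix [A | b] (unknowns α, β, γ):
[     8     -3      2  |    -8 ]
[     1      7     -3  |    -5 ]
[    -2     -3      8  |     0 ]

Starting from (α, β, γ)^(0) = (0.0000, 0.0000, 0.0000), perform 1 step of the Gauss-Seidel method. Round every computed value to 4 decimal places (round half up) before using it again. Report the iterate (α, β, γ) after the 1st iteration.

Iteration 1:
  α = (-8 - (-3)·0.0000 - (2)·0.0000) / (8) = -1.0000
  β = (-5 - (1)·-1.0000 - (-3)·0.0000) / (7) = -0.5714
  γ = (0 - (-2)·-1.0000 - (-3)·-0.5714) / (8) = -0.4643

(-1.0000, -0.5714, -0.4643)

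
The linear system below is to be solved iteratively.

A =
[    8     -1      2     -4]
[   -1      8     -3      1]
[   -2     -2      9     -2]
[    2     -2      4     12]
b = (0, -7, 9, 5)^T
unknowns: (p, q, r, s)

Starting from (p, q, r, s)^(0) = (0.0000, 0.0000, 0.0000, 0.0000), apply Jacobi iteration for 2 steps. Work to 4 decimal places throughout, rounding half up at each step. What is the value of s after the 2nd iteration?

Iteration 1:
  p = (0 - (-1)·0.0000 - (2)·0.0000 - (-4)·0.0000) / (8) = 0.0000
  q = (-7 - (-1)·0.0000 - (-3)·0.0000 - (1)·0.0000) / (8) = -0.8750
  r = (9 - (-2)·0.0000 - (-2)·0.0000 - (-2)·0.0000) / (9) = 1.0000
  s = (5 - (2)·0.0000 - (-2)·0.0000 - (4)·0.0000) / (12) = 0.4167
Iteration 2:
  p = (0 - (-1)·-0.8750 - (2)·1.0000 - (-4)·0.4167) / (8) = -0.1510
  q = (-7 - (-1)·0.0000 - (-3)·1.0000 - (1)·0.4167) / (8) = -0.5521
  r = (9 - (-2)·0.0000 - (-2)·-0.8750 - (-2)·0.4167) / (9) = 0.8982
  s = (5 - (2)·0.0000 - (-2)·-0.8750 - (4)·1.0000) / (12) = -0.0625

-0.0625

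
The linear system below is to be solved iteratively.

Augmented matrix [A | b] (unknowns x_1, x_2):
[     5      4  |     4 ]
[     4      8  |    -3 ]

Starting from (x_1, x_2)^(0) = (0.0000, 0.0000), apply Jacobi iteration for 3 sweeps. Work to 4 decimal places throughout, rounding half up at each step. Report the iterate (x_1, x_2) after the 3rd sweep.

(1.4200, -0.9250)

Iteration 1:
  x_1 = (4 - (4)·0.0000) / (5) = 0.8000
  x_2 = (-3 - (4)·0.0000) / (8) = -0.3750
Iteration 2:
  x_1 = (4 - (4)·-0.3750) / (5) = 1.1000
  x_2 = (-3 - (4)·0.8000) / (8) = -0.7750
Iteration 3:
  x_1 = (4 - (4)·-0.7750) / (5) = 1.4200
  x_2 = (-3 - (4)·1.1000) / (8) = -0.9250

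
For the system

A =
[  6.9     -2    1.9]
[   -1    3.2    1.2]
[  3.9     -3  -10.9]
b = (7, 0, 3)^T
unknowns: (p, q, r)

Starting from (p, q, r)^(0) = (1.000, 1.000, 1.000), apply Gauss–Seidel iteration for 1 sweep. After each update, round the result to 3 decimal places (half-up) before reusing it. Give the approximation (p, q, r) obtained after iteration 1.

(1.029, -0.053, 0.108)

Iteration 1:
  p = (7 - (-2)·1.000 - (1.9)·1.000) / (6.9) = 1.029
  q = (0 - (-1)·1.029 - (1.2)·1.000) / (3.2) = -0.053
  r = (3 - (3.9)·1.029 - (-3)·-0.053) / (-10.9) = 0.108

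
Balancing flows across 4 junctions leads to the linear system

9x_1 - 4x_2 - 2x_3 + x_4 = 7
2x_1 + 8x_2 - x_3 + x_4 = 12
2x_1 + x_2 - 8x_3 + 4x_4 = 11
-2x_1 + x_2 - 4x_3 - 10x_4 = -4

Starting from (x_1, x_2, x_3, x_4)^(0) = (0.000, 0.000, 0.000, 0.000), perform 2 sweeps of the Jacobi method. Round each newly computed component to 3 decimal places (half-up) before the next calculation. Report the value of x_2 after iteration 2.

Iteration 1:
  x_1 = (7 - (-4)·0.000 - (-2)·0.000 - (1)·0.000) / (9) = 0.778
  x_2 = (12 - (2)·0.000 - (-1)·0.000 - (1)·0.000) / (8) = 1.500
  x_3 = (11 - (2)·0.000 - (1)·0.000 - (4)·0.000) / (-8) = -1.375
  x_4 = (-4 - (-2)·0.000 - (1)·0.000 - (-4)·0.000) / (-10) = 0.400
Iteration 2:
  x_1 = (7 - (-4)·1.500 - (-2)·-1.375 - (1)·0.400) / (9) = 1.094
  x_2 = (12 - (2)·0.778 - (-1)·-1.375 - (1)·0.400) / (8) = 1.084
  x_3 = (11 - (2)·0.778 - (1)·1.500 - (4)·0.400) / (-8) = -0.793
  x_4 = (-4 - (-2)·0.778 - (1)·1.500 - (-4)·-1.375) / (-10) = 0.944

1.084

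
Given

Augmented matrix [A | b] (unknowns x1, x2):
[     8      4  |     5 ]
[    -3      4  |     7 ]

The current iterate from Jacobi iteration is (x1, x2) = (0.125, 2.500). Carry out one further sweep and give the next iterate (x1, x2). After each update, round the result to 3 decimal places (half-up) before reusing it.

(-0.625, 1.844)

One sweep:
  x1 = (5 - (4)·2.500) / (8) = -0.625
  x2 = (7 - (-3)·0.125) / (4) = 1.844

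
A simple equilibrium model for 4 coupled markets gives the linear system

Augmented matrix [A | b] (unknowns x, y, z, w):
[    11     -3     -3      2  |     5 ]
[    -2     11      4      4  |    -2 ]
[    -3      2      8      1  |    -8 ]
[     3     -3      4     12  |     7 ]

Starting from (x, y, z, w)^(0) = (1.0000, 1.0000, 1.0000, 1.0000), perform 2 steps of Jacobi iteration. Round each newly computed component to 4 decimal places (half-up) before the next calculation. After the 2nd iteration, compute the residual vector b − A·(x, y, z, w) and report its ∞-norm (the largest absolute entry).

4.8549

Iteration 1:
  x = (5 - (-3)·1.0000 - (-3)·1.0000 - (2)·1.0000) / (11) = 0.8182
  y = (-2 - (-2)·1.0000 - (4)·1.0000 - (4)·1.0000) / (11) = -0.7273
  z = (-8 - (-3)·1.0000 - (2)·1.0000 - (1)·1.0000) / (8) = -1.0000
  w = (7 - (3)·1.0000 - (-3)·1.0000 - (4)·1.0000) / (12) = 0.2500
Iteration 2:
  x = (5 - (-3)·-0.7273 - (-3)·-1.0000 - (2)·0.2500) / (11) = -0.0620
  y = (-2 - (-2)·0.8182 - (4)·-1.0000 - (4)·0.2500) / (11) = 0.2397
  z = (-8 - (-3)·0.8182 - (2)·-0.7273 - (1)·0.2500) / (8) = -0.5426
  w = (7 - (3)·0.8182 - (-3)·-0.7273 - (4)·-1.0000) / (12) = 0.5303
Residual b − A·x = (3.7127, -4.7115, -4.8549, 3.7119); ∞-norm = 4.8549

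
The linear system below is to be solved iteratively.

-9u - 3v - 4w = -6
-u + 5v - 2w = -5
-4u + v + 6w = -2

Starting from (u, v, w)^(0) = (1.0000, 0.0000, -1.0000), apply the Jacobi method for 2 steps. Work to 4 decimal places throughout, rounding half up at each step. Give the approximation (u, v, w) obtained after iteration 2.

(0.9185, -0.6445, 0.6074)

Iteration 1:
  u = (-6 - (-3)·0.0000 - (-4)·-1.0000) / (-9) = 1.1111
  v = (-5 - (-1)·1.0000 - (-2)·-1.0000) / (5) = -1.2000
  w = (-2 - (-4)·1.0000 - (1)·0.0000) / (6) = 0.3333
Iteration 2:
  u = (-6 - (-3)·-1.2000 - (-4)·0.3333) / (-9) = 0.9185
  v = (-5 - (-1)·1.1111 - (-2)·0.3333) / (5) = -0.6445
  w = (-2 - (-4)·1.1111 - (1)·-1.2000) / (6) = 0.6074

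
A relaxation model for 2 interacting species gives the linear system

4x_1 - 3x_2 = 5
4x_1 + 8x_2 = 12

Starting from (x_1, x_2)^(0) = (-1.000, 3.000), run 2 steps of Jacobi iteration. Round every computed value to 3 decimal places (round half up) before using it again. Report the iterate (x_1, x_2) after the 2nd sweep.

Iteration 1:
  x_1 = (5 - (-3)·3.000) / (4) = 3.500
  x_2 = (12 - (4)·-1.000) / (8) = 2.000
Iteration 2:
  x_1 = (5 - (-3)·2.000) / (4) = 2.750
  x_2 = (12 - (4)·3.500) / (8) = -0.250

(2.750, -0.250)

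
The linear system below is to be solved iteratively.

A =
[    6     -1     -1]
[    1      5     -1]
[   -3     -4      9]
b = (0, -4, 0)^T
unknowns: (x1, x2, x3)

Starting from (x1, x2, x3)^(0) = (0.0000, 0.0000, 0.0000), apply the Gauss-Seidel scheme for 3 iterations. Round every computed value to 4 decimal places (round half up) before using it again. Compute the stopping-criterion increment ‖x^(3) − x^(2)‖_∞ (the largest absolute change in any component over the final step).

Iteration 1:
  x1 = (0 - (-1)·0.0000 - (-1)·0.0000) / (6) = 0.0000
  x2 = (-4 - (1)·0.0000 - (-1)·0.0000) / (5) = -0.8000
  x3 = (0 - (-3)·0.0000 - (-4)·-0.8000) / (9) = -0.3556
Iteration 2:
  x1 = (0 - (-1)·-0.8000 - (-1)·-0.3556) / (6) = -0.1926
  x2 = (-4 - (1)·-0.1926 - (-1)·-0.3556) / (5) = -0.8326
  x3 = (0 - (-3)·-0.1926 - (-4)·-0.8326) / (9) = -0.4342
Iteration 3:
  x1 = (0 - (-1)·-0.8326 - (-1)·-0.4342) / (6) = -0.2111
  x2 = (-4 - (1)·-0.2111 - (-1)·-0.4342) / (5) = -0.8446
  x3 = (0 - (-3)·-0.2111 - (-4)·-0.8446) / (9) = -0.4457
Change: (-0.0185, -0.0120, -0.0115) → max |·| = 0.0185

0.0185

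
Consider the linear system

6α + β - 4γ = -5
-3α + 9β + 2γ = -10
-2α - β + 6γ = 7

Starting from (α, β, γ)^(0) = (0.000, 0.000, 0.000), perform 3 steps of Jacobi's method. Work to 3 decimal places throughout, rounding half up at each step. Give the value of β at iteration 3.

Iteration 1:
  α = (-5 - (1)·0.000 - (-4)·0.000) / (6) = -0.833
  β = (-10 - (-3)·0.000 - (2)·0.000) / (9) = -1.111
  γ = (7 - (-2)·0.000 - (-1)·0.000) / (6) = 1.167
Iteration 2:
  α = (-5 - (1)·-1.111 - (-4)·1.167) / (6) = 0.130
  β = (-10 - (-3)·-0.833 - (2)·1.167) / (9) = -1.648
  γ = (7 - (-2)·-0.833 - (-1)·-1.111) / (6) = 0.704
Iteration 3:
  α = (-5 - (1)·-1.648 - (-4)·0.704) / (6) = -0.089
  β = (-10 - (-3)·0.130 - (2)·0.704) / (9) = -1.224
  γ = (7 - (-2)·0.130 - (-1)·-1.648) / (6) = 0.935

-1.224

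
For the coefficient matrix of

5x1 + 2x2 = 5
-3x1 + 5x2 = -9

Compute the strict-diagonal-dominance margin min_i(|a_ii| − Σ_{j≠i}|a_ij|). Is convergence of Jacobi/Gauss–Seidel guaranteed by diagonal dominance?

2

row 1: |5| − (2) = 3
row 2: |5| − (3) = 2
minimum over rows = 2 → strictly diagonally dominant (convergence guaranteed)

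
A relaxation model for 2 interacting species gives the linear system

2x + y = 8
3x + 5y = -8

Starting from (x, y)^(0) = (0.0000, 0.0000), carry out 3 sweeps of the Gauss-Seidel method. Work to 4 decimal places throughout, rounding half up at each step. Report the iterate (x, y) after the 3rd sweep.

(6.6000, -5.5600)

Iteration 1:
  x = (8 - (1)·0.0000) / (2) = 4.0000
  y = (-8 - (3)·4.0000) / (5) = -4.0000
Iteration 2:
  x = (8 - (1)·-4.0000) / (2) = 6.0000
  y = (-8 - (3)·6.0000) / (5) = -5.2000
Iteration 3:
  x = (8 - (1)·-5.2000) / (2) = 6.6000
  y = (-8 - (3)·6.6000) / (5) = -5.5600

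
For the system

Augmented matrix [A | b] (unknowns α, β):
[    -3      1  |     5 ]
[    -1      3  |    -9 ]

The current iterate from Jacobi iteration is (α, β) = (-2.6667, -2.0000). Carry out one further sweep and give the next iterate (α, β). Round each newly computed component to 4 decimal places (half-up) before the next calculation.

One sweep:
  α = (5 - (1)·-2.0000) / (-3) = -2.3333
  β = (-9 - (-1)·-2.6667) / (3) = -3.8889

(-2.3333, -3.8889)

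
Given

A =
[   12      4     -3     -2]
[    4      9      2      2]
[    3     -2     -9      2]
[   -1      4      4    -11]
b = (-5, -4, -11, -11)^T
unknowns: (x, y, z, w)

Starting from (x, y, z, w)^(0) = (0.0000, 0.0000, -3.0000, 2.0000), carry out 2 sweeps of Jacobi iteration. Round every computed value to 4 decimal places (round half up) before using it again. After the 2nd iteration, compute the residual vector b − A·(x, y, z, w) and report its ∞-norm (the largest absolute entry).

6.4649

Iteration 1:
  x = (-5 - (4)·0.0000 - (-3)·-3.0000 - (-2)·2.0000) / (12) = -0.8333
  y = (-4 - (4)·0.0000 - (2)·-3.0000 - (2)·2.0000) / (9) = -0.2222
  z = (-11 - (3)·0.0000 - (-2)·0.0000 - (2)·2.0000) / (-9) = 1.6667
  w = (-11 - (-1)·0.0000 - (4)·0.0000 - (4)·-3.0000) / (-11) = -0.0909
Iteration 2:
  x = (-5 - (4)·-0.2222 - (-3)·1.6667 - (-2)·-0.0909) / (12) = 0.0589
  y = (-4 - (4)·-0.8333 - (2)·1.6667 - (2)·-0.0909) / (9) = -0.4243
  z = (-11 - (3)·-0.8333 - (-2)·-0.2222 - (2)·-0.0909) / (-9) = 0.9736
  w = (-11 - (-1)·-0.8333 - (4)·-0.2222 - (4)·1.6667) / (-11) = 1.6010
Residual b − A·x = (2.1132, -5.5661, -6.4649, 4.4727); ∞-norm = 6.4649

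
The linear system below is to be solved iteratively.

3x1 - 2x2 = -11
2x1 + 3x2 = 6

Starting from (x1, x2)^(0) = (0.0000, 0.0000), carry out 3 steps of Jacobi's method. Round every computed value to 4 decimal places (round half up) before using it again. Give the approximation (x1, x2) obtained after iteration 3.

(-0.7037, 3.5555)

Iteration 1:
  x1 = (-11 - (-2)·0.0000) / (3) = -3.6667
  x2 = (6 - (2)·0.0000) / (3) = 2.0000
Iteration 2:
  x1 = (-11 - (-2)·2.0000) / (3) = -2.3333
  x2 = (6 - (2)·-3.6667) / (3) = 4.4445
Iteration 3:
  x1 = (-11 - (-2)·4.4445) / (3) = -0.7037
  x2 = (6 - (2)·-2.3333) / (3) = 3.5555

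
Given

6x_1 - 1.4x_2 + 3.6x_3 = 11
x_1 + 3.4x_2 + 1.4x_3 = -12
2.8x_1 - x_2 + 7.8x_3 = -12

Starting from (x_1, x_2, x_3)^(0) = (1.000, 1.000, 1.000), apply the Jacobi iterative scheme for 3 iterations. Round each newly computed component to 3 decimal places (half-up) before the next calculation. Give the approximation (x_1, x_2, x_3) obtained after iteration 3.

Iteration 1:
  x_1 = (11 - (-1.4)·1.000 - (3.6)·1.000) / (6) = 1.467
  x_2 = (-12 - (1)·1.000 - (1.4)·1.000) / (3.4) = -4.235
  x_3 = (-12 - (2.8)·1.000 - (-1)·1.000) / (7.8) = -1.769
Iteration 2:
  x_1 = (11 - (-1.4)·-4.235 - (3.6)·-1.769) / (6) = 1.907
  x_2 = (-12 - (1)·1.467 - (1.4)·-1.769) / (3.4) = -3.232
  x_3 = (-12 - (2.8)·1.467 - (-1)·-4.235) / (7.8) = -2.608
Iteration 3:
  x_1 = (11 - (-1.4)·-3.232 - (3.6)·-2.608) / (6) = 2.644
  x_2 = (-12 - (1)·1.907 - (1.4)·-2.608) / (3.4) = -3.016
  x_3 = (-12 - (2.8)·1.907 - (-1)·-3.232) / (7.8) = -2.637

(2.644, -3.016, -2.637)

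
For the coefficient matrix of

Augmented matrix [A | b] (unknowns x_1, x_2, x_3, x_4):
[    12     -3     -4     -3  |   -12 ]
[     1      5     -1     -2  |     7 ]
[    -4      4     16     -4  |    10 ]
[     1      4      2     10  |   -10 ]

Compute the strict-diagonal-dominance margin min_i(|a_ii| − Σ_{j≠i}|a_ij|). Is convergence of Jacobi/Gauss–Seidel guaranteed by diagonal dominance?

1

row 1: |12| − (3+4+3) = 2
row 2: |5| − (1+1+2) = 1
row 3: |16| − (4+4+4) = 4
row 4: |10| − (1+4+2) = 3
minimum over rows = 1 → strictly diagonally dominant (convergence guaranteed)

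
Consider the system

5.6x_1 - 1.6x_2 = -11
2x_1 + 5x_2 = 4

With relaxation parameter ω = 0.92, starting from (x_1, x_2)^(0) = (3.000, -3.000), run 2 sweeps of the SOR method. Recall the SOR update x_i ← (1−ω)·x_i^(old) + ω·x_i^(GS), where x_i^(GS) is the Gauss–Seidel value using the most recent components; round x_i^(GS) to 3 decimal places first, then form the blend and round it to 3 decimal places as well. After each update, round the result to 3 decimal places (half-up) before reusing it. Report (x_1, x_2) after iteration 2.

Iteration 1:
  x_1: GS value = (-11 - (-1.6)·-3.000) / (5.6) = -2.821;  x_1 ← (1−ω)·3.000 + ω·-2.821 = -2.355
  x_2: GS value = (4 - (2)·-2.355) / (5) = 1.742;  x_2 ← (1−ω)·-3.000 + ω·1.742 = 1.363
Iteration 2:
  x_1: GS value = (-11 - (-1.6)·1.363) / (5.6) = -1.575;  x_1 ← (1−ω)·-2.355 + ω·-1.575 = -1.637
  x_2: GS value = (4 - (2)·-1.637) / (5) = 1.455;  x_2 ← (1−ω)·1.363 + ω·1.455 = 1.448

(-1.637, 1.448)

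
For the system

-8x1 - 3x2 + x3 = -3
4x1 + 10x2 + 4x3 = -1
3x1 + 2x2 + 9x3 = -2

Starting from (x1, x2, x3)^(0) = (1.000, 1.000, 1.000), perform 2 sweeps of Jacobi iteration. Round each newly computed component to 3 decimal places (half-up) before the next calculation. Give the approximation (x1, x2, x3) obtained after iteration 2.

(0.615, 0.161, -0.064)

Iteration 1:
  x1 = (-3 - (-3)·1.000 - (1)·1.000) / (-8) = 0.125
  x2 = (-1 - (4)·1.000 - (4)·1.000) / (10) = -0.900
  x3 = (-2 - (3)·1.000 - (2)·1.000) / (9) = -0.778
Iteration 2:
  x1 = (-3 - (-3)·-0.900 - (1)·-0.778) / (-8) = 0.615
  x2 = (-1 - (4)·0.125 - (4)·-0.778) / (10) = 0.161
  x3 = (-2 - (3)·0.125 - (2)·-0.900) / (9) = -0.064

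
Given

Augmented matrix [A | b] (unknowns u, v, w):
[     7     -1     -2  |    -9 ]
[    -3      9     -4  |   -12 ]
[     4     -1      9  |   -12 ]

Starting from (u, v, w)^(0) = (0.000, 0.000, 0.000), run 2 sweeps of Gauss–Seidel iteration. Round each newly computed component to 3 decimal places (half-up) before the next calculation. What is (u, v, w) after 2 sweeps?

Iteration 1:
  u = (-9 - (-1)·0.000 - (-2)·0.000) / (7) = -1.286
  v = (-12 - (-3)·-1.286 - (-4)·0.000) / (9) = -1.762
  w = (-12 - (4)·-1.286 - (-1)·-1.762) / (9) = -0.958
Iteration 2:
  u = (-9 - (-1)·-1.762 - (-2)·-0.958) / (7) = -1.811
  v = (-12 - (-3)·-1.811 - (-4)·-0.958) / (9) = -2.363
  w = (-12 - (4)·-1.811 - (-1)·-2.363) / (9) = -0.791

(-1.811, -2.363, -0.791)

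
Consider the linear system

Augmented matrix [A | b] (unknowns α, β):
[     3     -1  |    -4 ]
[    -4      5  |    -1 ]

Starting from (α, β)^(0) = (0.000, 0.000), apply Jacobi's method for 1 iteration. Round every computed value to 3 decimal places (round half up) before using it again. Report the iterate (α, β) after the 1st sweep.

(-1.333, -0.200)

Iteration 1:
  α = (-4 - (-1)·0.000) / (3) = -1.333
  β = (-1 - (-4)·0.000) / (5) = -0.200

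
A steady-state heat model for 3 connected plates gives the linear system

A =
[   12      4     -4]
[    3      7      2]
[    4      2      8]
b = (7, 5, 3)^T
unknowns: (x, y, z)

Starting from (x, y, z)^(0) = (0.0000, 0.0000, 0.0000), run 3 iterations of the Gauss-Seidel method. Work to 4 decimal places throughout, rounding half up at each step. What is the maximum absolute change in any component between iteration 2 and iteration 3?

Iteration 1:
  x = (7 - (4)·0.0000 - (-4)·0.0000) / (12) = 0.5833
  y = (5 - (3)·0.5833 - (2)·0.0000) / (7) = 0.4643
  z = (3 - (4)·0.5833 - (2)·0.4643) / (8) = -0.0327
Iteration 2:
  x = (7 - (4)·0.4643 - (-4)·-0.0327) / (12) = 0.4177
  y = (5 - (3)·0.4177 - (2)·-0.0327) / (7) = 0.5446
  z = (3 - (4)·0.4177 - (2)·0.5446) / (8) = 0.0300
Iteration 3:
  x = (7 - (4)·0.5446 - (-4)·0.0300) / (12) = 0.4118
  y = (5 - (3)·0.4118 - (2)·0.0300) / (7) = 0.5292
  z = (3 - (4)·0.4118 - (2)·0.5292) / (8) = 0.0368
Change: (-0.0059, -0.0154, 0.0068) → max |·| = 0.0154

0.0154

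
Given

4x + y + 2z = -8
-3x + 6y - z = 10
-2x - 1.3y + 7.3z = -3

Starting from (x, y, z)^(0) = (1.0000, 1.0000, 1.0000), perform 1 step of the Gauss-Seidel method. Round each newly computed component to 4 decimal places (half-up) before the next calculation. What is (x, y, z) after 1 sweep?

(-2.7500, 0.4583, -1.0828)

Iteration 1:
  x = (-8 - (1)·1.0000 - (2)·1.0000) / (4) = -2.7500
  y = (10 - (-3)·-2.7500 - (-1)·1.0000) / (6) = 0.4583
  z = (-3 - (-2)·-2.7500 - (-1.3)·0.4583) / (7.3) = -1.0828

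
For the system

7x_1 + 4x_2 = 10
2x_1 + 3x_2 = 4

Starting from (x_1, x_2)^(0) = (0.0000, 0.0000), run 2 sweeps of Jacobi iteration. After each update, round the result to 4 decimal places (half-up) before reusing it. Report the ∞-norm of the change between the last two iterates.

Iteration 1:
  x_1 = (10 - (4)·0.0000) / (7) = 1.4286
  x_2 = (4 - (2)·0.0000) / (3) = 1.3333
Iteration 2:
  x_1 = (10 - (4)·1.3333) / (7) = 0.6667
  x_2 = (4 - (2)·1.4286) / (3) = 0.3809
Change: (-0.7619, -0.9524) → max |·| = 0.9524

0.9524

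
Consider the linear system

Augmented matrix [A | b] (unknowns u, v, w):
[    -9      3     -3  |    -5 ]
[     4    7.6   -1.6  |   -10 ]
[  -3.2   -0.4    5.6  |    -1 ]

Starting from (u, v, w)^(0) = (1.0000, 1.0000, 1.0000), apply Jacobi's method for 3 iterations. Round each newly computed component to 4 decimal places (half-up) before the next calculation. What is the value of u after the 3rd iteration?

Iteration 1:
  u = (-5 - (3)·1.0000 - (-3)·1.0000) / (-9) = 0.5556
  v = (-10 - (4)·1.0000 - (-1.6)·1.0000) / (7.6) = -1.6316
  w = (-1 - (-3.2)·1.0000 - (-0.4)·1.0000) / (5.6) = 0.4643
Iteration 2:
  u = (-5 - (3)·-1.6316 - (-3)·0.4643) / (-9) = -0.1431
  v = (-10 - (4)·0.5556 - (-1.6)·0.4643) / (7.6) = -1.5105
  w = (-1 - (-3.2)·0.5556 - (-0.4)·-1.6316) / (5.6) = 0.0224
Iteration 3:
  u = (-5 - (3)·-1.5105 - (-3)·0.0224) / (-9) = 0.0446
  v = (-10 - (4)·-0.1431 - (-1.6)·0.0224) / (7.6) = -1.2358
  w = (-1 - (-3.2)·-0.1431 - (-0.4)·-1.5105) / (5.6) = -0.3682

0.0446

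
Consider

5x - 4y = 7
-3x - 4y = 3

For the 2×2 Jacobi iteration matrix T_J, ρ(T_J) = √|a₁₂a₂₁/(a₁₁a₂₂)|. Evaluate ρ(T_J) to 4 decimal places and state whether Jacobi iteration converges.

0.7746

a₁₂a₂₁/(a₁₁a₂₂) = (-4)·(-3) / ((5)·(-4)) = -0.600000
ρ = √|-0.600000| = √0.600000 = 0.7746
ρ < 1, so Jacobi converges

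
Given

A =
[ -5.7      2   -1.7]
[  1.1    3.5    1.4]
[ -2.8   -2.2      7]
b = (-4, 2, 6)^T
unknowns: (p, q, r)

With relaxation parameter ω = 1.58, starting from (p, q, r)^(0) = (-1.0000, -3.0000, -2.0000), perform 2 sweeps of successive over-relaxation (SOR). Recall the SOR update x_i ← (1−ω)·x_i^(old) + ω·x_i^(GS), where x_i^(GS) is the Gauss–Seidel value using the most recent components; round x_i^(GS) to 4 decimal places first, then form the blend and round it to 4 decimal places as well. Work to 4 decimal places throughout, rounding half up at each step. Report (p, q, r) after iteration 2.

Iteration 1:
  p: GS value = (-4 - (2)·-3.0000 - (-1.7)·-2.0000) / (-5.7) = 0.2456;  p ← (1−ω)·-1.0000 + ω·0.2456 = 0.9680
  q: GS value = (2 - (1.1)·0.9680 - (1.4)·-2.0000) / (3.5) = 1.0672;  q ← (1−ω)·-3.0000 + ω·1.0672 = 3.4262
  r: GS value = (6 - (-2.8)·0.9680 - (-2.2)·3.4262) / (7) = 2.3211;  r ← (1−ω)·-2.0000 + ω·2.3211 = 4.8273
Iteration 2:
  p: GS value = (-4 - (2)·3.4262 - (-1.7)·4.8273) / (-5.7) = 0.4642;  p ← (1−ω)·0.9680 + ω·0.4642 = 0.1720
  q: GS value = (2 - (1.1)·0.1720 - (1.4)·4.8273) / (3.5) = -1.4135;  q ← (1−ω)·3.4262 + ω·-1.4135 = -4.2205
  r: GS value = (6 - (-2.8)·0.1720 - (-2.2)·-4.2205) / (7) = -0.4005;  r ← (1−ω)·4.8273 + ω·-0.4005 = -3.4326

(0.1720, -4.2205, -3.4326)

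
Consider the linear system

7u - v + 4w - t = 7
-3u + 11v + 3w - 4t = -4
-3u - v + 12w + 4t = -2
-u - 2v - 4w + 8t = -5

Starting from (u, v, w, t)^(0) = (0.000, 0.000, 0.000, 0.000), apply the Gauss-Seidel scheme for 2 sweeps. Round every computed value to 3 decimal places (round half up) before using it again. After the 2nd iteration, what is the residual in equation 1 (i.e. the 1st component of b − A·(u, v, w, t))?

-0.691

Iteration 1:
  u = (7 - (-1)·0.000 - (4)·0.000 - (-1)·0.000) / (7) = 1.000
  v = (-4 - (-3)·1.000 - (3)·0.000 - (-4)·0.000) / (11) = -0.091
  w = (-2 - (-3)·1.000 - (-1)·-0.091 - (4)·0.000) / (12) = 0.076
  t = (-5 - (-1)·1.000 - (-2)·-0.091 - (-4)·0.076) / (8) = -0.485
Iteration 2:
  u = (7 - (-1)·-0.091 - (4)·0.076 - (-1)·-0.485) / (7) = 0.874
  v = (-4 - (-3)·0.874 - (3)·0.076 - (-4)·-0.485) / (11) = -0.322
  w = (-2 - (-3)·0.874 - (-1)·-0.322 - (4)·-0.485) / (12) = 0.187
  t = (-5 - (-1)·0.874 - (-2)·-0.322 - (-4)·0.187) / (8) = -0.503
Residual b − A·x = (-0.691, -0.409, 0.068, 0.002)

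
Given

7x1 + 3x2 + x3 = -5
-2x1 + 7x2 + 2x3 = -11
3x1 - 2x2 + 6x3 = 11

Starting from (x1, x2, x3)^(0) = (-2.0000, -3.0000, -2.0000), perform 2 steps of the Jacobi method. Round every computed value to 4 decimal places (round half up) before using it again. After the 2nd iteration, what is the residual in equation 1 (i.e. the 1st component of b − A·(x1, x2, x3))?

1.7888

Iteration 1:
  x1 = (-5 - (3)·-3.0000 - (1)·-2.0000) / (7) = 0.8571
  x2 = (-11 - (-2)·-2.0000 - (2)·-2.0000) / (7) = -1.5714
  x3 = (11 - (3)·-2.0000 - (-2)·-3.0000) / (6) = 1.8333
Iteration 2:
  x1 = (-5 - (3)·-1.5714 - (1)·1.8333) / (7) = -0.3027
  x2 = (-11 - (-2)·0.8571 - (2)·1.8333) / (7) = -1.8503
  x3 = (11 - (3)·0.8571 - (-2)·-1.5714) / (6) = 0.8810
Residual b − A·x = (1.7888, -0.4153, 2.9215)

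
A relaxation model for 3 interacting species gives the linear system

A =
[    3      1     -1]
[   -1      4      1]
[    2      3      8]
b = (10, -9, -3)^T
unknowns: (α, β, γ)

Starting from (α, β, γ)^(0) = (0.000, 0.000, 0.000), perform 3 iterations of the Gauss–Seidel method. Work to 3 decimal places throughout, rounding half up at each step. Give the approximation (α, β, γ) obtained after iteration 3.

Iteration 1:
  α = (10 - (1)·0.000 - (-1)·0.000) / (3) = 3.333
  β = (-9 - (-1)·3.333 - (1)·0.000) / (4) = -1.417
  γ = (-3 - (2)·3.333 - (3)·-1.417) / (8) = -0.677
Iteration 2:
  α = (10 - (1)·-1.417 - (-1)·-0.677) / (3) = 3.580
  β = (-9 - (-1)·3.580 - (1)·-0.677) / (4) = -1.186
  γ = (-3 - (2)·3.580 - (3)·-1.186) / (8) = -0.825
Iteration 3:
  α = (10 - (1)·-1.186 - (-1)·-0.825) / (3) = 3.454
  β = (-9 - (-1)·3.454 - (1)·-0.825) / (4) = -1.180
  γ = (-3 - (2)·3.454 - (3)·-1.180) / (8) = -0.796

(3.454, -1.180, -0.796)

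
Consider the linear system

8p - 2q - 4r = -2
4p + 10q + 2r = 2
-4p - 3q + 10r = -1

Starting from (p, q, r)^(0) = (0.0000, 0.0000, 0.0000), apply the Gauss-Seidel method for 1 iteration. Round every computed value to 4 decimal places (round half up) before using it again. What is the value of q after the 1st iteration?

Iteration 1:
  p = (-2 - (-2)·0.0000 - (-4)·0.0000) / (8) = -0.2500
  q = (2 - (4)·-0.2500 - (2)·0.0000) / (10) = 0.3000
  r = (-1 - (-4)·-0.2500 - (-3)·0.3000) / (10) = -0.1100

0.3000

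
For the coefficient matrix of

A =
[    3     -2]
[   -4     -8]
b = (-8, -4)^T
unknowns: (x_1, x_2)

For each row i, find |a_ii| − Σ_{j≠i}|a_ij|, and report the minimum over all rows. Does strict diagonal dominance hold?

row 1: |3| − (2) = 1
row 2: |-8| − (4) = 4
minimum over rows = 1 → strictly diagonally dominant (convergence guaranteed)

1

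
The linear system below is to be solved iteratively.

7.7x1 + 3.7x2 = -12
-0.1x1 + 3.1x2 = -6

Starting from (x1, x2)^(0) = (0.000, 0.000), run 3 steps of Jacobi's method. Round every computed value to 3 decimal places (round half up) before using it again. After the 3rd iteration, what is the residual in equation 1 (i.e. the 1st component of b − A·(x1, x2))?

-0.112

Iteration 1:
  x1 = (-12 - (3.7)·0.000) / (7.7) = -1.558
  x2 = (-6 - (-0.1)·0.000) / (3.1) = -1.935
Iteration 2:
  x1 = (-12 - (3.7)·-1.935) / (7.7) = -0.629
  x2 = (-6 - (-0.1)·-1.558) / (3.1) = -1.986
Iteration 3:
  x1 = (-12 - (3.7)·-1.986) / (7.7) = -0.604
  x2 = (-6 - (-0.1)·-0.629) / (3.1) = -1.956
Residual b − A·x = (-0.112, 0.003)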